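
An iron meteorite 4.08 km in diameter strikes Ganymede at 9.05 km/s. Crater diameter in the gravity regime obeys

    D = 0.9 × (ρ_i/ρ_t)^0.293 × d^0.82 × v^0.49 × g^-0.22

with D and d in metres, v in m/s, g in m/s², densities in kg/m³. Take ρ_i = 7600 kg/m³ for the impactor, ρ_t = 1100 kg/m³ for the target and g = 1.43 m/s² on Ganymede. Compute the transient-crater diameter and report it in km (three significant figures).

In SI units: d = 4080 m, v = 9050 m/s.
(ρ_i/ρ_t)^0.293 = (7600/1100)^0.293 = 1.762
d^0.82 = 4080^0.82 = 913.6
v^0.49 = 9050^0.49 = 86.85
g^-0.22 = 1.43^-0.22 = 0.9243
D = 0.9 × 1.762 × 913.6 × 86.85 × 0.9243 = 1.163 × 10^5 m
   = 116.3 km

D ≈ 116 km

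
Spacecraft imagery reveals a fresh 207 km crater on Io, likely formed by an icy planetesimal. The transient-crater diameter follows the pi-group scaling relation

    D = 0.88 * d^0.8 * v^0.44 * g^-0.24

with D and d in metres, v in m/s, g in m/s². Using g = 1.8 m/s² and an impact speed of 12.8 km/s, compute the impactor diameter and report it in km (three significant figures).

Rearranging for d: d = [D / (0.88 · 12800^0.44 · 1.8^-0.24)]^(1/0.8).
D = 207000 m.
12800^0.44 = 64.15
1.8^-0.24 = 0.8684
Denominator = 0.88 × 64.15 × 0.8684 = 49.02
D / 49.02 = 207000 / 49.02 = 4223
d = 4223^(1/0.8) = 4223^1.25 = 34043 m

d ≈ 34.0 km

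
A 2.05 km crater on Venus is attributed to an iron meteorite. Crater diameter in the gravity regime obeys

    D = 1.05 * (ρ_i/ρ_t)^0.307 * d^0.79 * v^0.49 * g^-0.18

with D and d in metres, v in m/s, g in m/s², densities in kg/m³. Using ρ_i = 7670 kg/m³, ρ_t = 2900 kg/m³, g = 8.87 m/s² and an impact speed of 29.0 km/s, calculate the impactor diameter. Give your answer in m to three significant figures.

d ≈ 28.1 m

Rearranging for d: d = [D / (1.05 · (7670/2900)^0.307 · 29000^0.49 · 8.87^-0.18)]^(1/0.79).
D = 2050 m.
(7670/2900)^0.307 = 1.348
29000^0.49 = 153.7
8.87^-0.18 = 0.6751
Denominator = 1.05 × 1.348 × 153.7 × 0.6751 = 146.9
D / 146.9 = 2050 / 146.9 = 13.96
d = 13.96^(1/0.79) = 13.96^1.2658 = 28.13 m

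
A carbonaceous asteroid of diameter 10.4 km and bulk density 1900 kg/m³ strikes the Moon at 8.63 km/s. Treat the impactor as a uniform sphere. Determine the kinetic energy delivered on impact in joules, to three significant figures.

E ≈ 4.17 × 10^22 J

d = 10400 m; v = 8630 m/s.
Mass m = (π/6) ρ d³ = (π/6) × 1900 × (10400)³ = 1.119 × 10^15 kg
E = ½ m v² = 0.5 × 1.119 × 10^15 × (8630)² = 4.167 × 10^22 J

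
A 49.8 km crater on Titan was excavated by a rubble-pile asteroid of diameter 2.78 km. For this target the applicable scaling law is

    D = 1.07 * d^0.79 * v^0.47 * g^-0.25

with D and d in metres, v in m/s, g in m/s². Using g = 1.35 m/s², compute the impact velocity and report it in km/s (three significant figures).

v ≈ 16.3 km/s

Rearranging for v: v = [D / (1.07 · 2780^0.79 · 1.35^-0.25)]^(1/0.47).
D = 49800 m.
2780^0.79 = 525.8
1.35^-0.25 = 0.9277
Denominator = 1.07 × 525.8 × 0.9277 = 521.9
D / 521.9 = 49800 / 521.9 = 95.42
v = 95.42^(1/0.47) = 95.42^2.1277 = 16296 m/s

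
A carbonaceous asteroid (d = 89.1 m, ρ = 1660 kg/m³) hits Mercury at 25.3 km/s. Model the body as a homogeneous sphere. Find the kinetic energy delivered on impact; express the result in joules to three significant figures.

E ≈ 1.97 × 10^17 J

v = 25300 m/s.
Mass m = (π/6) ρ d³ = (π/6) × 1660 × (89.1)³ = 6.148 × 10^8 kg
E = ½ m v² = 0.5 × 6.148 × 10^8 × (25300)² = 1.968 × 10^17 J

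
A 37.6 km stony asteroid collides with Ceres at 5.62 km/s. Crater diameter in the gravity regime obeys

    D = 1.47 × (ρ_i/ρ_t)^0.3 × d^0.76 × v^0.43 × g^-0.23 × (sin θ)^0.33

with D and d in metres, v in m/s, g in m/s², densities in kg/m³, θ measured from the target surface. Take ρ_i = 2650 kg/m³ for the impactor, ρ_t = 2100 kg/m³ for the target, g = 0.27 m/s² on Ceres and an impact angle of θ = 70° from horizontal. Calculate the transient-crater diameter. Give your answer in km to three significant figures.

In SI units: d = 37600 m, v = 5620 m/s.
(ρ_i/ρ_t)^0.3 = (2650/2100)^0.3 = 1.072
d^0.76 = 37600^0.76 = 3000
v^0.43 = 5620^0.43 = 40.96
g^-0.23 = 0.27^-0.23 = 1.351
(sin 70°)^0.33 = 0.9397^0.33 = 0.9797
D = 1.47 × 1.072 × 3000 × 40.96 × 1.351 × 0.9797 = 2.563 × 10^5 m
   = 256.3 km

D ≈ 256 km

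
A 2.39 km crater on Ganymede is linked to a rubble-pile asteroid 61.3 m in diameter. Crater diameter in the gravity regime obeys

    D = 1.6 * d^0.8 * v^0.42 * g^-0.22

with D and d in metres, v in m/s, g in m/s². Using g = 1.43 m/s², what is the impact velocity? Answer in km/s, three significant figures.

v ≈ 17.2 km/s

Rearranging for v: v = [D / (1.6 · 61.3^0.8 · 1.43^-0.22)]^(1/0.42).
D = 2390 m.
61.3^0.8 = 26.91
1.43^-0.22 = 0.9243
Denominator = 1.6 × 26.91 × 0.9243 = 39.80
D / 39.80 = 2390 / 39.80 = 60.05
v = 60.05^(1/0.42) = 60.05^2.381 = 17165 m/s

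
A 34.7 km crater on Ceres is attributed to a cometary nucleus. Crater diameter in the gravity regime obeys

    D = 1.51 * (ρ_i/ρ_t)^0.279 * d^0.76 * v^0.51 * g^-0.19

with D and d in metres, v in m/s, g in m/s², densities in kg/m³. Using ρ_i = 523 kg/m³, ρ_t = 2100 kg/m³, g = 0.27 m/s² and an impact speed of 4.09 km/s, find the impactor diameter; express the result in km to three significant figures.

d ≈ 2.48 km

Rearranging for d: d = [D / (1.51 · (523/2100)^0.279 · 4090^0.51 · 0.27^-0.19)]^(1/0.76).
D = 34700 m.
(523/2100)^0.279 = 0.6785
4090^0.51 = 69.50
0.27^-0.19 = 1.282
Denominator = 1.51 × 0.6785 × 69.50 × 1.282 = 91.29
D / 91.29 = 34700 / 91.29 = 380.1
d = 380.1^(1/0.76) = 380.1^1.3158 = 2481 m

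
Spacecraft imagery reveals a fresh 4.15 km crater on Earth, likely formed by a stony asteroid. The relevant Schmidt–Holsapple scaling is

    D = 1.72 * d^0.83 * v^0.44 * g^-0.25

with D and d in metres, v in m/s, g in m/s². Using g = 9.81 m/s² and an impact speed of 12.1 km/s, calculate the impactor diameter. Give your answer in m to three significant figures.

Rearranging for d: d = [D / (1.72 · 12100^0.44 · 9.81^-0.25)]^(1/0.83).
D = 4150 m.
12100^0.44 = 62.58
9.81^-0.25 = 0.5650
Denominator = 1.72 × 62.58 × 0.5650 = 60.82
D / 60.82 = 4150 / 60.82 = 68.23
d = 68.23^(1/0.83) = 68.23^1.2048 = 162.0 m

d ≈ 162 m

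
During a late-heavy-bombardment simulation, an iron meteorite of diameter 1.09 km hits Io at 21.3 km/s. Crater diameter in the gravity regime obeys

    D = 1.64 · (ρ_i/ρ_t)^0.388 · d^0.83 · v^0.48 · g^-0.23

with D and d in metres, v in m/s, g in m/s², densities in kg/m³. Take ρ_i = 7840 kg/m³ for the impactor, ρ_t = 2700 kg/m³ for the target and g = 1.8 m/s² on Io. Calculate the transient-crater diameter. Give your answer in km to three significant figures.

D ≈ 86.0 km

In SI units: d = 1090 m, v = 21300 m/s.
(ρ_i/ρ_t)^0.388 = (7840/2700)^0.388 = 1.512
d^0.83 = 1090^0.83 = 331.9
v^0.48 = 21300^0.48 = 119.6
g^-0.23 = 1.8^-0.23 = 0.8735
D = 1.64 × 1.512 × 331.9 × 119.6 × 0.8735 = 85980 m
   = 85.98 km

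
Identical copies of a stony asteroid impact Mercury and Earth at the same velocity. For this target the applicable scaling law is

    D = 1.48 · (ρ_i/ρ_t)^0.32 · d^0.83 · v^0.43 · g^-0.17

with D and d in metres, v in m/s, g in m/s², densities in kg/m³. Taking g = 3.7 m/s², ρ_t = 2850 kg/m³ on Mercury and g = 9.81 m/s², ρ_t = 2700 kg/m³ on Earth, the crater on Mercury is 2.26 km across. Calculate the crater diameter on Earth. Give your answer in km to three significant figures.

D ≈ 1.95 km

The impactor-only factors (d, v, ρ_i) cancel in the ratio, leaving D_Earth/D_Mercury = (g_Earth/g_Mercury)^-0.17 · (ρ_t,Mercury/ρ_t,Earth)^0.32.
(9.81/3.7)^-0.17 = 2.651^-0.17 = 0.8473
(2850/2700)^0.32 = 1.056^0.32 = 1.018
Ratio = 0.8473 × 1.018 = 0.8626
D_Earth = 0.8626 × 2.26 km = 1.95 km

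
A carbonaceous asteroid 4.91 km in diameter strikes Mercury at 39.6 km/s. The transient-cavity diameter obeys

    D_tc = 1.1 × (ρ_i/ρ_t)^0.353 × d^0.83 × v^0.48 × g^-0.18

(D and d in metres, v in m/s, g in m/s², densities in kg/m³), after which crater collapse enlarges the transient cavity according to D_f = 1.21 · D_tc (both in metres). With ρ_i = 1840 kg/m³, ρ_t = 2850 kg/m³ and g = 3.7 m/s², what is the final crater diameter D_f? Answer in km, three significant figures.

In SI: d = 4910 m, v = 39600 m/s.
(ρ_i/ρ_t)^0.353 = (1840/2850)^0.353 = 0.8569
d^0.83 = 4910^0.83 = 1158
v^0.48 = 39600^0.48 = 161.0
g^-0.18 = 3.7^-0.18 = 0.7902
D_tc = 1.1 × 0.8569 × 1158 × 161.0 × 0.7902 = 1.389 × 10^5 m
D_f = 1.21 × 1.389 × 10^5 = 1.681 × 10^5 m
     = 168.1 km

D_f ≈ 168 km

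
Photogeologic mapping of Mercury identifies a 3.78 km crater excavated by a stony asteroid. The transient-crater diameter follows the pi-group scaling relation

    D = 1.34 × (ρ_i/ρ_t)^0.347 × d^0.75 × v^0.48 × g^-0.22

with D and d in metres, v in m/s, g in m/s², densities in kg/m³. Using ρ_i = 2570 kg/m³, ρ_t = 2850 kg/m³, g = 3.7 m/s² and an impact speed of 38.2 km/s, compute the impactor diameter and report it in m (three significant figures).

Rearranging for d: d = [D / (1.34 · (2570/2850)^0.347 · 38200^0.48 · 3.7^-0.22)]^(1/0.75).
D = 3780 m.
(2570/2850)^0.347 = 0.9648
38200^0.48 = 158.3
3.7^-0.22 = 0.7499
Denominator = 1.34 × 0.9648 × 158.3 × 0.7499 = 153.5
D / 153.5 = 3780 / 153.5 = 24.63
d = 24.63^(1/0.75) = 24.63^1.3333 = 71.65 m

d ≈ 71.7 m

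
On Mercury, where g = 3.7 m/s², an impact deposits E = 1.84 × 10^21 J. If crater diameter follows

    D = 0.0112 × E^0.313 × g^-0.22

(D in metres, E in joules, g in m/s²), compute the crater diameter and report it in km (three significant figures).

D ≈ 38.0 km

E^0.313 = (1.84 × 10^21)^0.313 = 4.528 × 10^6
g^-0.22 = 3.7^-0.22 = 0.7499
D = 0.0112 × 4.528 × 10^6 × 0.7499 = 38030 m
   = 38.03 km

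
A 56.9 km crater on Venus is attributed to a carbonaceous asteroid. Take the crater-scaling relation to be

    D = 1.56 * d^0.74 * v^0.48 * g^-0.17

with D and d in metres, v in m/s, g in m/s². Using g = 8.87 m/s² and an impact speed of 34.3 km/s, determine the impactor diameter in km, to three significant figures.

d ≈ 2.76 km

Rearranging for d: d = [D / (1.56 · 34300^0.48 · 8.87^-0.17)]^(1/0.74).
D = 56900 m.
34300^0.48 = 150.3
8.87^-0.17 = 0.6900
Denominator = 1.56 × 150.3 × 0.6900 = 161.8
D / 161.8 = 56900 / 161.8 = 351.7
d = 351.7^(1/0.74) = 351.7^1.3514 = 2760 m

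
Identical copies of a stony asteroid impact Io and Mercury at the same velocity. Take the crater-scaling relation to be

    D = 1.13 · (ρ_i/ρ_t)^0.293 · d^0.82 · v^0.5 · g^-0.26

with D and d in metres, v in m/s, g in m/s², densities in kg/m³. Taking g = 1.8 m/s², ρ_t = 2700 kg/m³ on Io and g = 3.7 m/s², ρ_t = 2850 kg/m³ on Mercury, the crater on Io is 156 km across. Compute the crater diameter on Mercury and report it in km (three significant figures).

D ≈ 127 km

The impactor-only factors (d, v, ρ_i) cancel in the ratio, leaving D_Mercury/D_Io = (g_Mercury/g_Io)^-0.26 · (ρ_t,Io/ρ_t,Mercury)^0.293.
(3.7/1.8)^-0.26 = 2.056^-0.26 = 0.8291
(2700/2850)^0.293 = 0.9474^0.293 = 0.9843
Ratio = 0.8291 × 0.9843 = 0.8161
D_Mercury = 0.8161 × 156 km = 127 km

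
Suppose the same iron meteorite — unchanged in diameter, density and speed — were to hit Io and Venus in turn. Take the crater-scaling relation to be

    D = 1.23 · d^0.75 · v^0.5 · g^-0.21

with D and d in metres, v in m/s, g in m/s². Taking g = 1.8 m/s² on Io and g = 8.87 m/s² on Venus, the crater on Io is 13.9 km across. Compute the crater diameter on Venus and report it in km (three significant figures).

All impactor-dependent factors cancel in the ratio, leaving D_Venus/D_Io = (g_Venus/g_Io)^-0.21.
(8.87/1.8)^-0.21 = 4.928^-0.21 = 0.7154
D_Venus = 0.7154 × 13.9 km = 9.94 km

D ≈ 9.94 km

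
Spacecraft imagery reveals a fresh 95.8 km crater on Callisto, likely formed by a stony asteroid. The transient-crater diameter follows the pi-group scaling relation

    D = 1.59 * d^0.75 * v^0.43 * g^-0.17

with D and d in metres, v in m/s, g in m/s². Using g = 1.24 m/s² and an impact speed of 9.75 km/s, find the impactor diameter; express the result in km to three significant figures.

d ≈ 12.8 km

Rearranging for d: d = [D / (1.59 · 9750^0.43 · 1.24^-0.17)]^(1/0.75).
D = 95800 m.
9750^0.43 = 51.91
1.24^-0.17 = 0.9641
Denominator = 1.59 × 51.91 × 0.9641 = 79.57
D / 79.57 = 95800 / 79.57 = 1204
d = 1204^(1/0.75) = 1204^1.3333 = 12806 m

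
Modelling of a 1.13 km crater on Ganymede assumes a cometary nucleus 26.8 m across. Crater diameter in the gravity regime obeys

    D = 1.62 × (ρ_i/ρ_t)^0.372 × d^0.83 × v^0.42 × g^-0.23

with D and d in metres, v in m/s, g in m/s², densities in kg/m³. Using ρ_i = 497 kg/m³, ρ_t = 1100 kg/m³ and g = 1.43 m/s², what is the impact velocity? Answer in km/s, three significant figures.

Rearranging for v: v = [D / (1.62 · (497/1100)^0.372 · 26.8^0.83 · 1.43^-0.23)]^(1/0.42).
D = 1130 m.
(497/1100)^0.372 = 0.7441
26.8^0.83 = 15.32
1.43^-0.23 = 0.9210
Denominator = 1.62 × 0.7441 × 15.32 × 0.9210 = 17.01
D / 17.01 = 1130 / 17.01 = 66.43
v = 66.43^(1/0.42) = 66.43^2.381 = 21830 m/s

v ≈ 21.8 km/s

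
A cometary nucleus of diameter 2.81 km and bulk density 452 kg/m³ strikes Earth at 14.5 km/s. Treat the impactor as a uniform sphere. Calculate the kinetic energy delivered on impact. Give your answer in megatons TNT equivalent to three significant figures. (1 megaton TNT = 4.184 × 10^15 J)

d = 2810 m; v = 14500 m/s.
Mass m = (π/6) ρ d³ = (π/6) × 452 × (2810)³ = 5.251 × 10^12 kg
E = ½ m v² = 0.5 × 5.251 × 10^12 × (14500)² = 5.520 × 10^20 J
   = 5.520 × 10^20 / 4.184×10^15 = 1.319 × 10^5 Mt

E ≈ 1.32 × 10^5 Mt TNT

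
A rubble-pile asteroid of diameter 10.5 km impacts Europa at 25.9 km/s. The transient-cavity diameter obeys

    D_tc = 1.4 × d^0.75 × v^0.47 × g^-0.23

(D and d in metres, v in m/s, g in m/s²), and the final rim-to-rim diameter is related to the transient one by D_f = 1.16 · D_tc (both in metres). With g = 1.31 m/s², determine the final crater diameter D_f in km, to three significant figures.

In SI: d = 10500 m, v = 25900 m/s.
d^0.75 = 10500^0.75 = 1037
v^0.47 = 25900^0.47 = 118.6
g^-0.23 = 1.31^-0.23 = 0.9398
D_tc = 1.4 × 1037 × 118.6 × 0.9398 = 1.618 × 10^5 m
D_f = 1.16 × 1.618 × 10^5 = 1.877 × 10^5 m
     = 187.7 km

D_f ≈ 188 km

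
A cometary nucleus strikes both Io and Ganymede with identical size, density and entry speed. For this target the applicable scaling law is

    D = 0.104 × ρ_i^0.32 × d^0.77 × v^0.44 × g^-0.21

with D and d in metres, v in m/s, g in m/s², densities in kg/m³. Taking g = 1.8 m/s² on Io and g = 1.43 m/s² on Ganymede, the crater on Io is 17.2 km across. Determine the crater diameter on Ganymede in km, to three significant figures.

All impactor-dependent factors cancel in the ratio, leaving D_Ganymede/D_Io = (g_Ganymede/g_Io)^-0.21.
(1.43/1.8)^-0.21 = 0.7944^-0.21 = 1.050
D_Ganymede = 1.050 × 17.2 km = 18.1 km

D ≈ 18.1 km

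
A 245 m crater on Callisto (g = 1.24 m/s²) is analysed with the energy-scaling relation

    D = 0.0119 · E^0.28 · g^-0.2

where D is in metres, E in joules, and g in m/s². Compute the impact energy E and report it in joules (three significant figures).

E ≈ 2.97 × 10^15 J

Rearranging: E = [D / (0.0119 · g^-0.2)]^(1/0.28).
g^-0.2 = 1.24^-0.2 = 0.9579
D / (0.0119 × 0.9579) = 245 / (0.01140) = 2.149 × 10^4
E = (2.149 × 10^4)^3.5714 = 2.966 × 10^15 J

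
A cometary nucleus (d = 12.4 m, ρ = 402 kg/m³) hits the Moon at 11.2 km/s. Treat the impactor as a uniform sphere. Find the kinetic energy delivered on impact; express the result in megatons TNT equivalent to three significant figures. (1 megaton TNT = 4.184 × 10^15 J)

E ≈ 6.02 × 10^-3 Mt TNT

v = 11200 m/s.
Mass m = (π/6) ρ d³ = (π/6) × 402 × (12.4)³ = 4.013 × 10^5 kg
E = ½ m v² = 0.5 × 4.013 × 10^5 × (11200)² = 2.517 × 10^13 J
   = 2.517 × 10^13 / 4.184×10^15 = 6.016 × 10^-3 Mt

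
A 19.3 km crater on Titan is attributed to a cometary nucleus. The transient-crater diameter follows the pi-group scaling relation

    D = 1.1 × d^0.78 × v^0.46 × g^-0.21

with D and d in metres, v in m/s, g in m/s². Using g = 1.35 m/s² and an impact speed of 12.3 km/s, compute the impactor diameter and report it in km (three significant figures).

d ≈ 1.16 km

Rearranging for d: d = [D / (1.1 · 12300^0.46 · 1.35^-0.21)]^(1/0.78).
D = 19300 m.
12300^0.46 = 76.10
1.35^-0.21 = 0.9389
Denominator = 1.1 × 76.10 × 0.9389 = 78.60
D / 78.60 = 19300 / 78.60 = 245.5
d = 245.5^(1/0.78) = 245.5^1.2821 = 1160 m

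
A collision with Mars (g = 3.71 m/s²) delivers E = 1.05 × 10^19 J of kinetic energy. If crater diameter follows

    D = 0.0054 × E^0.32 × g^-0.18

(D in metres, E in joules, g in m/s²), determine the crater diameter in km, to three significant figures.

D ≈ 5.21 km

E^0.32 = (1.05 × 10^19)^0.32 = 1.221 × 10^6
g^-0.18 = 3.71^-0.18 = 0.7898
D = 0.0054 × 1.221 × 10^6 × 0.7898 = 5207 m
   = 5.207 km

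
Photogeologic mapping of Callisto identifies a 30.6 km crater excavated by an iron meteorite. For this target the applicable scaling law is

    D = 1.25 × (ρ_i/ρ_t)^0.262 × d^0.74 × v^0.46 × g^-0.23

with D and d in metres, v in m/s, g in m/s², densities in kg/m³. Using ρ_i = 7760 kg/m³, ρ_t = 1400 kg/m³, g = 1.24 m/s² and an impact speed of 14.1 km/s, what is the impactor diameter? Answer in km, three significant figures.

Rearranging for d: d = [D / (1.25 · (7760/1400)^0.262 · 14100^0.46 · 1.24^-0.23)]^(1/0.74).
D = 30600 m.
(7760/1400)^0.262 = 1.566
14100^0.46 = 81.03
1.24^-0.23 = 0.9517
Denominator = 1.25 × 1.566 × 81.03 × 0.9517 = 151.0
D / 151.0 = 30600 / 151.0 = 202.6
d = 202.6^(1/0.74) = 202.6^1.3514 = 1310 m

d ≈ 1.31 km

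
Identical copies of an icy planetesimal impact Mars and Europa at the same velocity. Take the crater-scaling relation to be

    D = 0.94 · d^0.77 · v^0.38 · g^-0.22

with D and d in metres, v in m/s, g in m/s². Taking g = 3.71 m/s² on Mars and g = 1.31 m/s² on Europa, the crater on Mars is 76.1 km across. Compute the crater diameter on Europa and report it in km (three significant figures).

All impactor-dependent factors cancel in the ratio, leaving D_Europa/D_Mars = (g_Europa/g_Mars)^-0.22.
(1.31/3.71)^-0.22 = 0.3531^-0.22 = 1.257
D_Europa = 1.257 × 76.1 km = 95.7 km

D ≈ 95.7 km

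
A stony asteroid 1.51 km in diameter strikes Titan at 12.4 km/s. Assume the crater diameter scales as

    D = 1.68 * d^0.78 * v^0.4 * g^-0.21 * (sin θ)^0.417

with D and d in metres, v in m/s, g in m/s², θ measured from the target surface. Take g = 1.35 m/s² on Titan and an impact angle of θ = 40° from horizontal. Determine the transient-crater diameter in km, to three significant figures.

D ≈ 17.2 km

In SI units: d = 1510 m, v = 12400 m/s.
d^0.78 = 1510^0.78 = 301.7
v^0.4 = 12400^0.4 = 43.39
g^-0.21 = 1.35^-0.21 = 0.9389
(sin 40°)^0.417 = 0.6428^0.417 = 0.8317
D = 1.68 × 301.7 × 43.39 × 0.9389 × 0.8317 = 17174 m
   = 17.17 km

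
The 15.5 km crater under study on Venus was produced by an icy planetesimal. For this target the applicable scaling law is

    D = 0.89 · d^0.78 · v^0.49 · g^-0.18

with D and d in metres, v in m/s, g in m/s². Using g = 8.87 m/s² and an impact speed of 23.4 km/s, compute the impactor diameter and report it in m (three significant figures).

d ≈ 815 m

Rearranging for d: d = [D / (0.89 · 23400^0.49 · 8.87^-0.18)]^(1/0.78).
D = 15500 m.
23400^0.49 = 138.3
8.87^-0.18 = 0.6751
Denominator = 0.89 × 138.3 × 0.6751 = 83.10
D / 83.10 = 15500 / 83.10 = 186.5
d = 186.5^(1/0.78) = 186.5^1.2821 = 815.1 m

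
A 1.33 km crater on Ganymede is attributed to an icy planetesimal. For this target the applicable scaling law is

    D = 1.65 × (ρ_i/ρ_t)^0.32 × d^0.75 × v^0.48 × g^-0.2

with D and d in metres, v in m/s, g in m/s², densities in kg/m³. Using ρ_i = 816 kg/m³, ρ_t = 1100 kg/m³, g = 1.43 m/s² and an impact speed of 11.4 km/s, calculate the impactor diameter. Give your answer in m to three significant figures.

d ≈ 23.7 m

Rearranging for d: d = [D / (1.65 · (816/1100)^0.32 · 11400^0.48 · 1.43^-0.2)]^(1/0.75).
D = 1330 m.
(816/1100)^0.32 = 0.9089
11400^0.48 = 88.58
1.43^-0.2 = 0.9310
Denominator = 1.65 × 0.9089 × 88.58 × 0.9310 = 123.7
D / 123.7 = 1330 / 123.7 = 10.75
d = 10.75^(1/0.75) = 10.75^1.3333 = 23.72 m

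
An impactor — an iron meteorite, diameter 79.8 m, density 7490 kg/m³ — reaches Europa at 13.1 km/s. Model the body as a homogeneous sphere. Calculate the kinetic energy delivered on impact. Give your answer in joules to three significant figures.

E ≈ 1.71 × 10^17 J

v = 13100 m/s.
Mass m = (π/6) ρ d³ = (π/6) × 7490 × (79.8)³ = 1.993 × 10^9 kg
E = ½ m v² = 0.5 × 1.993 × 10^9 × (13100)² = 1.710 × 10^17 J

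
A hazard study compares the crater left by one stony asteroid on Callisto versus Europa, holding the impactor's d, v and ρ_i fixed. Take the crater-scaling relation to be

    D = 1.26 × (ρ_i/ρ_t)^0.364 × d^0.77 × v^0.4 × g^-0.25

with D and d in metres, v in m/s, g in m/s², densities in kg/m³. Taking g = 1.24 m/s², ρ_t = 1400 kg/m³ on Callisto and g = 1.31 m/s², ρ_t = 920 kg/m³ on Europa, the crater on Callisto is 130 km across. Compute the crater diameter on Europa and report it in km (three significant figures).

The impactor-only factors (d, v, ρ_i) cancel in the ratio, leaving D_Europa/D_Callisto = (g_Europa/g_Callisto)^-0.25 · (ρ_t,Callisto/ρ_t,Europa)^0.364.
(1.31/1.24)^-0.25 = 1.056^-0.25 = 0.9865
(1400/920)^0.364 = 1.522^0.364 = 1.165
Ratio = 0.9865 × 1.165 = 1.149
D_Europa = 1.149 × 130 km = 149 km

D ≈ 149 km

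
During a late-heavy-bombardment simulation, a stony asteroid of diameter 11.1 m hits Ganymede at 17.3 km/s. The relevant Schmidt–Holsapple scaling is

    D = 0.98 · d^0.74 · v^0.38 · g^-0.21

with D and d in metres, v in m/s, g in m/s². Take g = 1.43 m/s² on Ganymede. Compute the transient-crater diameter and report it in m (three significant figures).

D ≈ 220 m

In SI units: v = 17300 m/s.
d^0.74 = 11.1^0.74 = 5.937
v^0.38 = 17300^0.38 = 40.78
g^-0.21 = 1.43^-0.21 = 0.9276
D = 0.98 × 5.937 × 40.78 × 0.9276 = 220.1 m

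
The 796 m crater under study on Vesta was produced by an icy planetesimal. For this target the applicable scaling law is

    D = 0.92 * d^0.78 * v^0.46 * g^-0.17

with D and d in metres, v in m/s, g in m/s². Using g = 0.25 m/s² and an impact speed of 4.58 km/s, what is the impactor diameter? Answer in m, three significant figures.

Rearranging for d: d = [D / (0.92 · 4580^0.46 · 0.25^-0.17)]^(1/0.78).
4580^0.46 = 48.31
0.25^-0.17 = 1.266
Denominator = 0.92 × 48.31 × 1.266 = 56.27
D / 56.27 = 796 / 56.27 = 14.15
d = 14.15^(1/0.78) = 14.15^1.2821 = 29.88 m

d ≈ 29.9 m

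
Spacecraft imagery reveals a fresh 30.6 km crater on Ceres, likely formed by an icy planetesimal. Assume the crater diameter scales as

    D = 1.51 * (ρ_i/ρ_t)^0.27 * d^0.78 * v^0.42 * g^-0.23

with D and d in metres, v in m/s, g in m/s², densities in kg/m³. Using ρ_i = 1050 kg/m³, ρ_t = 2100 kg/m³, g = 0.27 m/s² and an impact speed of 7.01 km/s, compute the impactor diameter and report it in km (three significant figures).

Rearranging for d: d = [D / (1.51 · (1050/2100)^0.27 · 7010^0.42 · 0.27^-0.23)]^(1/0.78).
D = 30600 m.
(1050/2100)^0.27 = 0.8293
7010^0.42 = 41.23
0.27^-0.23 = 1.351
Denominator = 1.51 × 0.8293 × 41.23 × 1.351 = 69.75
D / 69.75 = 30600 / 69.75 = 438.7
d = 438.7^(1/0.78) = 438.7^1.2821 = 2441 m

d ≈ 2.44 km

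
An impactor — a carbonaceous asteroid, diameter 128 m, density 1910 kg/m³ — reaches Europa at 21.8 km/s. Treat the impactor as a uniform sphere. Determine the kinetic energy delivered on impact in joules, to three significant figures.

v = 21800 m/s.
Mass m = (π/6) ρ d³ = (π/6) × 1910 × (128)³ = 2.097 × 10^9 kg
E = ½ m v² = 0.5 × 2.097 × 10^9 × (21800)² = 4.983 × 10^17 J

E ≈ 4.98 × 10^17 J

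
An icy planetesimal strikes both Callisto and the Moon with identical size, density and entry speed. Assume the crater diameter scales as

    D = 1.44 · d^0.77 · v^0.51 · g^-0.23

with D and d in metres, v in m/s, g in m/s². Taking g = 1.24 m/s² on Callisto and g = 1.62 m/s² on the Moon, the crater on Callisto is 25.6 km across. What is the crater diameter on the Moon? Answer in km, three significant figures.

D ≈ 24.1 km

All impactor-dependent factors cancel in the ratio, leaving D_Moon/D_Callisto = (g_Moon/g_Callisto)^-0.23.
(1.62/1.24)^-0.23 = 1.306^-0.23 = 0.9404
D_Moon = 0.9404 × 25.6 km = 24.1 km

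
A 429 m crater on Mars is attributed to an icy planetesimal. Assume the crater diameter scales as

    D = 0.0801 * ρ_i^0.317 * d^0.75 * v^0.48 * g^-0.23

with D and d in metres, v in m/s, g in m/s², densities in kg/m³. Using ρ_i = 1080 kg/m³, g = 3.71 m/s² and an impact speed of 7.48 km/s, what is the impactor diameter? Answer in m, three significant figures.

Rearranging for d: d = [D / (0.0801 · 1080^0.317 · 7480^0.48 · 3.71^-0.23)]^(1/0.75).
1080^0.317 = 9.154
7480^0.48 = 72.36
3.71^-0.23 = 0.7397
Denominator = 0.0801 × 9.154 × 72.36 × 0.7397 = 39.25
D / 39.25 = 429 / 39.25 = 10.93
d = 10.93^(1/0.75) = 10.93^1.3333 = 24.25 m

d ≈ 24.3 m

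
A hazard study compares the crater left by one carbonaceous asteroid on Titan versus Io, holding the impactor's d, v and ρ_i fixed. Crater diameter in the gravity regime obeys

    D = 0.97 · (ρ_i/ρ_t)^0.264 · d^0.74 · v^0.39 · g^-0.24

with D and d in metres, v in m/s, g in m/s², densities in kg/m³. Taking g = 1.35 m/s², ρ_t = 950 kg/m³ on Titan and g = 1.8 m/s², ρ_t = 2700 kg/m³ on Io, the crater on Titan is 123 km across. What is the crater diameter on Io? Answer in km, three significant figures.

The impactor-only factors (d, v, ρ_i) cancel in the ratio, leaving D_Io/D_Titan = (g_Io/g_Titan)^-0.24 · (ρ_t,Titan/ρ_t,Io)^0.264.
(1.8/1.35)^-0.24 = 1.333^-0.24 = 0.9333
(950/2700)^0.264 = 0.3519^0.264 = 0.7590
Ratio = 0.9333 × 0.7590 = 0.7084
D_Io = 0.7084 × 123 km = 87.1 km

D ≈ 87.1 km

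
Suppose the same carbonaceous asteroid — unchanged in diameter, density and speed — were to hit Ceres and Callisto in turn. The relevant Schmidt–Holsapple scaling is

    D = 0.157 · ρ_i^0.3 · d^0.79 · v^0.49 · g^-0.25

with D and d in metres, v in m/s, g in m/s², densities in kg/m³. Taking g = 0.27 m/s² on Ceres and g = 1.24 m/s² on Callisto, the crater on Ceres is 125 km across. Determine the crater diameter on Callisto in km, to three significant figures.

D ≈ 85.4 km

All impactor-dependent factors cancel in the ratio, leaving D_Callisto/D_Ceres = (g_Callisto/g_Ceres)^-0.25.
(1.24/0.27)^-0.25 = 4.593^-0.25 = 0.6831
D_Callisto = 0.6831 × 125 km = 85.4 km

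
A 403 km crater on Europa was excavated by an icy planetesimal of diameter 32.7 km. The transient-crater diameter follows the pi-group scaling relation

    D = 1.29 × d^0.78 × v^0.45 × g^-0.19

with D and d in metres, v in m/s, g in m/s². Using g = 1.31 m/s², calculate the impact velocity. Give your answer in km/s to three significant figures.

Rearranging for v: v = [D / (1.29 · 32700^0.78 · 1.31^-0.19)]^(1/0.45).
D = 403000 m.
32700^0.78 = 3322
1.31^-0.19 = 0.9500
Denominator = 1.29 × 3322 × 0.9500 = 4071
D / 4071 = 403000 / 4071 = 98.99
v = 98.99^(1/0.45) = 98.99^2.2222 = 27202 m/s

v ≈ 27.2 km/s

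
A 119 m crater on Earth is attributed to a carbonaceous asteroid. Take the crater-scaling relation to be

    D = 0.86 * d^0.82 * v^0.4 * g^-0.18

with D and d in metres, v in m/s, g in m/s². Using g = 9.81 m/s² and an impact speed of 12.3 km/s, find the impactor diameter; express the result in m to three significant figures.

d ≈ 6.82 m

Rearranging for d: d = [D / (0.86 · 12300^0.4 · 9.81^-0.18)]^(1/0.82).
12300^0.4 = 43.25
9.81^-0.18 = 0.6630
Denominator = 0.86 × 43.25 × 0.6630 = 24.66
D / 24.66 = 119 / 24.66 = 4.826
d = 4.826^(1/0.82) = 4.826^1.2195 = 6.818 m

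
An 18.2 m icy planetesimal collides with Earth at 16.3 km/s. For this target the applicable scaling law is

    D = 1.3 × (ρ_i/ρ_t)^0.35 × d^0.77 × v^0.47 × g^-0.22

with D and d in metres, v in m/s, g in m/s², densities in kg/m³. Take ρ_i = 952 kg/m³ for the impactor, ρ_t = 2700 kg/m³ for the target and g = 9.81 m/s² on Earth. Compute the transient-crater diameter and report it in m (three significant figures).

D ≈ 487 m

In SI units: v = 16300 m/s.
(ρ_i/ρ_t)^0.35 = (952/2700)^0.35 = 0.6943
d^0.77 = 18.2^0.77 = 9.338
v^0.47 = 16300^0.47 = 95.44
g^-0.22 = 9.81^-0.22 = 0.6051
D = 1.3 × 0.6943 × 9.338 × 95.44 × 0.6051 = 486.7 m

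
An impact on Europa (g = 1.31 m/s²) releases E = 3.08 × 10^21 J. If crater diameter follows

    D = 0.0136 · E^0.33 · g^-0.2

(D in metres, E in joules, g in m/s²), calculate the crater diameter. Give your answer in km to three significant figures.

D ≈ 159 km

E^0.33 = (3.08 × 10^21)^0.33 = 1.234 × 10^7
g^-0.2 = 1.31^-0.2 = 0.9474
D = 0.0136 × 1.234 × 10^7 × 0.9474 = 1.590 × 10^5 m
   = 159.0 km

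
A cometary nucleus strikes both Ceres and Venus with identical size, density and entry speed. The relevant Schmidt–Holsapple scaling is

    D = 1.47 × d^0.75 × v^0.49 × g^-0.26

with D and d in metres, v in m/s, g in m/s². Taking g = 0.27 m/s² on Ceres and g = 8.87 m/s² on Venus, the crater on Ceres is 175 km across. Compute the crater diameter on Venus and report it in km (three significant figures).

All impactor-dependent factors cancel in the ratio, leaving D_Venus/D_Ceres = (g_Venus/g_Ceres)^-0.26.
(8.87/0.27)^-0.26 = 32.85^-0.26 = 0.4034
D_Venus = 0.4034 × 175 km = 70.6 km

D ≈ 70.6 km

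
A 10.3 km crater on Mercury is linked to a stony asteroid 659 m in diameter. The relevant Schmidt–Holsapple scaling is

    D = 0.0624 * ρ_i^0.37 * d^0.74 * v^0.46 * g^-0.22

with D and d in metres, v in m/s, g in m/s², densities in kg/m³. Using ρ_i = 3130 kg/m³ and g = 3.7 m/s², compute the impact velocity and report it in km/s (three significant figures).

v ≈ 18.5 km/s

Rearranging for v: v = [D / (0.0624 · 3130^0.37 · 659^0.74 · 3.7^-0.22)]^(1/0.46).
D = 10300 m.
3130^0.37 = 19.65
659^0.74 = 121.9
3.7^-0.22 = 0.7499
Denominator = 0.0624 × 19.65 × 121.9 × 0.7499 = 112.1
D / 112.1 = 10300 / 112.1 = 91.88
v = 91.88^(1/0.46) = 91.88^2.1739 = 18529 m/s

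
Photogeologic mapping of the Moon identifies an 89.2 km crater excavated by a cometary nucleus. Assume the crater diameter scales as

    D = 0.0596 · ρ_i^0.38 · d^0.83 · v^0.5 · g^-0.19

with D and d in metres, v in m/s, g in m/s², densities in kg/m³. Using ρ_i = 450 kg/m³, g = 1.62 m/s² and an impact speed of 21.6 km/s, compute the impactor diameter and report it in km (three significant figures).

Rearranging for d: d = [D / (0.0596 · 450^0.38 · 21600^0.5 · 1.62^-0.19)]^(1/0.83).
D = 89200 m.
450^0.38 = 10.19
21600^0.5 = 147.0
1.62^-0.19 = 0.9124
Denominator = 0.0596 × 10.19 × 147.0 × 0.9124 = 81.46
D / 81.46 = 89200 / 81.46 = 1095
d = 1095^(1/0.83) = 1095^1.2048 = 4591 m

d ≈ 4.59 km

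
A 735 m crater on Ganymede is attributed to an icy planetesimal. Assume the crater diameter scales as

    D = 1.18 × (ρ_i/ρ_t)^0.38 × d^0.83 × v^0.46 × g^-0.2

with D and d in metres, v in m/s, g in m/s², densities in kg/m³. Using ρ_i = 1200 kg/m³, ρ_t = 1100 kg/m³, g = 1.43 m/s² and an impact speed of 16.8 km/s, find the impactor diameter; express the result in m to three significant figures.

Rearranging for d: d = [D / (1.18 · (1200/1100)^0.38 · 16800^0.46 · 1.43^-0.2)]^(1/0.83).
(1200/1100)^0.38 = 1.034
16800^0.46 = 87.83
1.43^-0.2 = 0.9310
Denominator = 1.18 × 1.034 × 87.83 × 0.9310 = 99.77
D / 99.77 = 735 / 99.77 = 7.367
d = 7.367^(1/0.83) = 7.367^1.2048 = 11.09 m

d ≈ 11.1 m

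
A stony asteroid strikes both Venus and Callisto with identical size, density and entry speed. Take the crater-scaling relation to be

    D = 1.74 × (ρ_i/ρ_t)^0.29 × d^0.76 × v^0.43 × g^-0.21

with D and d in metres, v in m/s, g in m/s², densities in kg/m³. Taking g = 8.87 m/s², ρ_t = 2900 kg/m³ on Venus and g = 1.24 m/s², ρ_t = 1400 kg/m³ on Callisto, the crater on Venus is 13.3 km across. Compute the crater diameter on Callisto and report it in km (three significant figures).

D ≈ 24.8 km

The impactor-only factors (d, v, ρ_i) cancel in the ratio, leaving D_Callisto/D_Venus = (g_Callisto/g_Venus)^-0.21 · (ρ_t,Venus/ρ_t,Callisto)^0.29.
(1.24/8.87)^-0.21 = 0.1398^-0.21 = 1.512
(2900/1400)^0.29 = 2.071^0.29 = 1.235
Ratio = 1.512 × 1.235 = 1.867
D_Callisto = 1.867 × 13.3 km = 24.8 km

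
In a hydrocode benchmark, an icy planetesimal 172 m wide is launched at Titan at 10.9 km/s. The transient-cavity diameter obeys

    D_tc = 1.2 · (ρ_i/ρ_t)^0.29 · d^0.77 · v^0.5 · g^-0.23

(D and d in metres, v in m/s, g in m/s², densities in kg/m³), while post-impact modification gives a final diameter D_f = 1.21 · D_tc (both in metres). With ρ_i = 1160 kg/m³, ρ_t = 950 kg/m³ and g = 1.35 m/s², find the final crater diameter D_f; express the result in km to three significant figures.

v = 10900 m/s.
(ρ_i/ρ_t)^0.29 = (1160/950)^0.29 = 1.060
d^0.77 = 172^0.77 = 52.64
v^0.5 = 10900^0.5 = 104.4
g^-0.23 = 1.35^-0.23 = 0.9333
D_tc = 1.2 × 1.060 × 52.64 × 104.4 × 0.9333 = 6524 m
D_f = 1.21 × 6524 = 7894 m
     = 7.894 km

D_f ≈ 7.89 km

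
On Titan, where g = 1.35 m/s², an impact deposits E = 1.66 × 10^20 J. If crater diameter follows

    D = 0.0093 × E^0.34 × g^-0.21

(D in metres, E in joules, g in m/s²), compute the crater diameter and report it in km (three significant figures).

E^0.34 = (1.66 × 10^20)^0.34 = 7.496 × 10^6
g^-0.21 = 1.35^-0.21 = 0.9389
D = 0.0093 × 7.496 × 10^6 × 0.9389 = 65453 m
   = 65.45 km

D ≈ 65.5 km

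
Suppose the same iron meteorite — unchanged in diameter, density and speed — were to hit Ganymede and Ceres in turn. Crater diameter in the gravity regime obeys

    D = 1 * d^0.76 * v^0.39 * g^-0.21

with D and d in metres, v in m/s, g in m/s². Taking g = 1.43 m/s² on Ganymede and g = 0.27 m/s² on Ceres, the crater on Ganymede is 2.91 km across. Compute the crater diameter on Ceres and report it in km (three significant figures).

D ≈ 4.13 km

All impactor-dependent factors cancel in the ratio, leaving D_Ceres/D_Ganymede = (g_Ceres/g_Ganymede)^-0.21.
(0.27/1.43)^-0.21 = 0.1888^-0.21 = 1.419
D_Ceres = 1.419 × 2.91 km = 4.13 km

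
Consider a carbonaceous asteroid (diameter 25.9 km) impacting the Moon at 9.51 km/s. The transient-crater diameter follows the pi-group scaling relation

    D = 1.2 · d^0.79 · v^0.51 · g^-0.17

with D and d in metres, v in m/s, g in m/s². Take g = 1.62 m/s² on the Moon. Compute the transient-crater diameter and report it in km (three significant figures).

D ≈ 362 km

In SI units: d = 25900 m, v = 9510 m/s.
d^0.79 = 25900^0.79 = 3066
v^0.51 = 9510^0.51 = 106.9
g^-0.17 = 1.62^-0.17 = 0.9213
D = 1.2 × 3066 × 106.9 × 0.9213 = 3.624 × 10^5 m
   = 362.4 km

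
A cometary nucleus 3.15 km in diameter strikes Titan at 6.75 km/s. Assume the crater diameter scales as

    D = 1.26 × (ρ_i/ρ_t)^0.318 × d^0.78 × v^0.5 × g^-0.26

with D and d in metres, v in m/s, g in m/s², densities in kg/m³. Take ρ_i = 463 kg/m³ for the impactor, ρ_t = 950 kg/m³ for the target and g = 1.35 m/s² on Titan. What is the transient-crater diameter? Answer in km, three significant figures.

In SI units: d = 3150 m, v = 6750 m/s.
(ρ_i/ρ_t)^0.318 = (463/950)^0.318 = 0.7957
d^0.78 = 3150^0.78 = 535.4
v^0.5 = 6750^0.5 = 82.16
g^-0.26 = 1.35^-0.26 = 0.9249
D = 1.26 × 0.7957 × 535.4 × 82.16 × 0.9249 = 40790 m
   = 40.79 km

D ≈ 40.8 km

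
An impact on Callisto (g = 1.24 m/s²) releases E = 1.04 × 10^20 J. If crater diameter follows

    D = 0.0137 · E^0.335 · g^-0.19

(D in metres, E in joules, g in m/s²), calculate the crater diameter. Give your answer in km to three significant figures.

D ≈ 66.8 km

E^0.335 = (1.04 × 10^20)^0.335 = 5.078 × 10^6
g^-0.19 = 1.24^-0.19 = 0.9600
D = 0.0137 × 5.078 × 10^6 × 0.9600 = 66786 m
   = 66.79 km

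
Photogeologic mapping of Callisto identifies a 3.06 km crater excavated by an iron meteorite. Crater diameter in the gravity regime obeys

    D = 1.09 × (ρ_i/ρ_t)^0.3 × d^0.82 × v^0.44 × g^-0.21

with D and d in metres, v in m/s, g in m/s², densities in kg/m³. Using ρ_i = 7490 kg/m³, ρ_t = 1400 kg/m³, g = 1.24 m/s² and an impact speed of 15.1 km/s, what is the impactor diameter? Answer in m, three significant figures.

d ≈ 52.5 m

Rearranging for d: d = [D / (1.09 · (7490/1400)^0.3 · 15100^0.44 · 1.24^-0.21)]^(1/0.82).
D = 3060 m.
(7490/1400)^0.3 = 1.654
15100^0.44 = 68.98
1.24^-0.21 = 0.9558
Denominator = 1.09 × 1.654 × 68.98 × 0.9558 = 118.9
D / 118.9 = 3060 / 118.9 = 25.74
d = 25.74^(1/0.82) = 25.74^1.2195 = 52.51 m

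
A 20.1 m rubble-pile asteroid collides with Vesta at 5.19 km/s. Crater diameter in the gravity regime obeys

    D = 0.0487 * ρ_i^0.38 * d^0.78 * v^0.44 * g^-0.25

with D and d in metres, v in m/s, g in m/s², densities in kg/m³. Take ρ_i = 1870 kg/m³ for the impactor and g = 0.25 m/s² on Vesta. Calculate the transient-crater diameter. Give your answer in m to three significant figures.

In SI units: v = 5190 m/s.
ρ_i^0.38 = 1870^0.38 = 17.51
d^0.78 = 20.1^0.78 = 10.39
v^0.44 = 5190^0.44 = 43.12
g^-0.25 = 0.25^-0.25 = 1.414
D = 0.0487 × 17.51 × 10.39 × 43.12 × 1.414 = 540.2 m

D ≈ 540 m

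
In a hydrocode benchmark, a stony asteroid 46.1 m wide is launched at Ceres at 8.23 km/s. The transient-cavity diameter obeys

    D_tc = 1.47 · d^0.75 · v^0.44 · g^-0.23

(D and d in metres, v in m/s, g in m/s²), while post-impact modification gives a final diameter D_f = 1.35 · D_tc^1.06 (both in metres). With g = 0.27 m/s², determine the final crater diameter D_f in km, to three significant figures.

D_f ≈ 3.94 km

v = 8230 m/s.
d^0.75 = 46.1^0.75 = 17.69
v^0.44 = 8230^0.44 = 52.82
g^-0.23 = 0.27^-0.23 = 1.351
D_tc = 1.47 × 17.69 × 52.82 × 1.351 = 1856 m
D_f = 1.35 × (1856)^1.06 = 3936 m
     = 3.936 km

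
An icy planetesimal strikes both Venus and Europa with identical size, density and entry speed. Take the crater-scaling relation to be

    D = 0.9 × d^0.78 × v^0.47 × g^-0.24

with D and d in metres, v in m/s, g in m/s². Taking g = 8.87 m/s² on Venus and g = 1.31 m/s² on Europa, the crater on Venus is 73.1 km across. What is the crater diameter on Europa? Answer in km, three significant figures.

All impactor-dependent factors cancel in the ratio, leaving D_Europa/D_Venus = (g_Europa/g_Venus)^-0.24.
(1.31/8.87)^-0.24 = 0.1477^-0.24 = 1.583
D_Europa = 1.583 × 73.1 km = 116 km

D ≈ 116 km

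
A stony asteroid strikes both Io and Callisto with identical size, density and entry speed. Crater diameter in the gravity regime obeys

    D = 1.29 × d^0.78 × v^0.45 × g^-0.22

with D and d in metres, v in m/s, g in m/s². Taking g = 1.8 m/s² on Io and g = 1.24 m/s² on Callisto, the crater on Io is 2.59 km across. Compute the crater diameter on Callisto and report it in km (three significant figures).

All impactor-dependent factors cancel in the ratio, leaving D_Callisto/D_Io = (g_Callisto/g_Io)^-0.22.
(1.24/1.8)^-0.22 = 0.6889^-0.22 = 1.085
D_Callisto = 1.085 × 2.59 km = 2.81 km

D ≈ 2.81 km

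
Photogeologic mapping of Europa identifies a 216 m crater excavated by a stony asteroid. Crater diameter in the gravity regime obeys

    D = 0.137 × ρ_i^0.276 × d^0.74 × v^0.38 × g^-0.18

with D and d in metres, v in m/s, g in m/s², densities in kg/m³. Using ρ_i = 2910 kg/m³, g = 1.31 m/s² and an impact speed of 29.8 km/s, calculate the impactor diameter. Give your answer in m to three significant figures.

d ≈ 5.76 m

Rearranging for d: d = [D / (0.137 · 2910^0.276 · 29800^0.38 · 1.31^-0.18)]^(1/0.74).
2910^0.276 = 9.037
29800^0.38 = 50.14
1.31^-0.18 = 0.9526
Denominator = 0.137 × 9.037 × 50.14 × 0.9526 = 59.13
D / 59.13 = 216 / 59.13 = 3.653
d = 3.653^(1/0.74) = 3.653^1.3514 = 5.759 m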